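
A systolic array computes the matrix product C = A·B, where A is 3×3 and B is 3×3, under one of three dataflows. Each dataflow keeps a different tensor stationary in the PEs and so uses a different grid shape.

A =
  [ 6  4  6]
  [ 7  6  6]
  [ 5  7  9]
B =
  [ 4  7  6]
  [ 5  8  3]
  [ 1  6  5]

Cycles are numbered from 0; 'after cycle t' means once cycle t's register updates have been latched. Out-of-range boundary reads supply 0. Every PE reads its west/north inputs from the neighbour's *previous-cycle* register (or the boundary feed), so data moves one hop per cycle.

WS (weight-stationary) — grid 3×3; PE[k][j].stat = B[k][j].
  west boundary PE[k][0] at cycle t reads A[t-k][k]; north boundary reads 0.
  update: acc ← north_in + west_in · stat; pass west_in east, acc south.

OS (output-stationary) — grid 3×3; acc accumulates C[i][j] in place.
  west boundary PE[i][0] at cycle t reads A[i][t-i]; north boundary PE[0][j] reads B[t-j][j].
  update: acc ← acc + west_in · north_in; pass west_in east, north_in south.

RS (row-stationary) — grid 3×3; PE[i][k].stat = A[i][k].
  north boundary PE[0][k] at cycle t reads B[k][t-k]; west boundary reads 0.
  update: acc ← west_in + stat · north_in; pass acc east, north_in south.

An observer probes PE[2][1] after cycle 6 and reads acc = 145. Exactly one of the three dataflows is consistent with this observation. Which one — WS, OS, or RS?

WS [3×3] PE[2][1] across cycles:
  cycle 0: PE[2][1] → acc 0, east 0, south 0
  cycle 1: PE[2][1] → acc 0, east 0, south 0
  cycle 2: PE[2][1] → acc 0, east 0, south 0
  cycle 3: PE[2][1] → acc 110, east 6, south 110
  cycle 4: PE[2][1] → acc 133, east 6, south 133
  cycle 5: PE[2][1] → acc 145, east 9, south 145
  cycle 6: PE[2][1] → acc 0, east 0, south 0
OS [3×3] PE[2][1] across cycles:
  cycle 0: PE[2][1] → acc 0, east 0, south 0
  cycle 1: PE[2][1] → acc 0, east 0, south 0
  cycle 2: PE[2][1] → acc 0, east 0, south 0
  cycle 3: PE[2][1] → acc 35, east 5, south 7
  cycle 4: PE[2][1] → acc 91, east 7, south 8
  cycle 5: PE[2][1] → acc 145, east 9, south 6
  cycle 6: PE[2][1] → acc 145, east 0, south 0
RS [3×3] PE[2][1] across cycles:
  cycle 0: PE[2][1] → acc 0, east 0, south 0
  cycle 1: PE[2][1] → acc 0, east 0, south 0
  cycle 2: PE[2][1] → acc 0, east 0, south 0
  cycle 3: PE[2][1] → acc 55, east 55, south 5
  cycle 4: PE[2][1] → acc 91, east 91, south 8
  cycle 5: PE[2][1] → acc 51, east 51, south 3
  cycle 6: PE[2][1] → acc 0, east 0, south 0

dataflow = OS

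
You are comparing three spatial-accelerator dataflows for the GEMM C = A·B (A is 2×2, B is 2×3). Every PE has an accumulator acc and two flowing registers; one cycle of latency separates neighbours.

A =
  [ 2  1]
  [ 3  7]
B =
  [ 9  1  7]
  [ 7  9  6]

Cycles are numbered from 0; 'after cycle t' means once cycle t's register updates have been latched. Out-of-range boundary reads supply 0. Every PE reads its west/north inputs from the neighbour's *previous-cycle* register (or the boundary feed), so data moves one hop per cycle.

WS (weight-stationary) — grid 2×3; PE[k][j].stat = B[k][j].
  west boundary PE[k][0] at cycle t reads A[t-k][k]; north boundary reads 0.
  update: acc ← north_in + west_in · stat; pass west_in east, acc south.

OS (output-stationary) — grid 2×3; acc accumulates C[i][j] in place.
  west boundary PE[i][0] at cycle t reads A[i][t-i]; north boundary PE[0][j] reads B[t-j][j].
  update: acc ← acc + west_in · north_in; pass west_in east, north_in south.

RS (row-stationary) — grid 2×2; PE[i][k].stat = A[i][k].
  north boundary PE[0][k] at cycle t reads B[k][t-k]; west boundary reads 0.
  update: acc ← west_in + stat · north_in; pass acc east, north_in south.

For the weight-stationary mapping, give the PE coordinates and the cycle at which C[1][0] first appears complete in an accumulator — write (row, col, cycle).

WS — PE[1][0] is where C[1][0] collects:
  step 0 · PE1,0: acc=0; fwd→0 fwd↓0
  step 1 · PE1,0: acc=25; fwd→1 fwd↓25
  step 2 · PE1,0: acc=76; fwd→7 fwd↓76

(row, col, cycle) = (1, 0, 2)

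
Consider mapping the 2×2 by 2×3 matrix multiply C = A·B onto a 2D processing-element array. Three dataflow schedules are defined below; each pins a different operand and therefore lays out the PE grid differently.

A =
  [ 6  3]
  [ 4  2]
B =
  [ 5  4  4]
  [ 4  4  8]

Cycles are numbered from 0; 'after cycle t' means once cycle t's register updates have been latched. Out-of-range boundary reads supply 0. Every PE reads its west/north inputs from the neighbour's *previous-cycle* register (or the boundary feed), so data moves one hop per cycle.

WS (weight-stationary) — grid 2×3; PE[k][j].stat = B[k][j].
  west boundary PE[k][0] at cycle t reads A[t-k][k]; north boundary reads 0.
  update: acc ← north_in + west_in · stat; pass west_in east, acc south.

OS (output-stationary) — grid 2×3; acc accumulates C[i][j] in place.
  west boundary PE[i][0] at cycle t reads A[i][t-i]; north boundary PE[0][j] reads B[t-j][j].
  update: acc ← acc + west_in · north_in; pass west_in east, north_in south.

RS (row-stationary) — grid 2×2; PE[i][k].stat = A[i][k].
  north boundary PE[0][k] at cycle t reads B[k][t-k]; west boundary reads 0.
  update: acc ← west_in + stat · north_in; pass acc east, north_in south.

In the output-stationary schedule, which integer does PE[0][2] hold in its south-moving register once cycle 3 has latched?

register = 8

OS 2×3: PE[0][2] cycle-by-cycle (with neighbour feeds):
  cycle 0: PE[0][1] → acc 0, east 0, south 0
  cycle 0: PE[0][2] → acc 0, east 0, south 0
  cycle 1: PE[0][1] → acc 24, east 6, south 4
  cycle 1: PE[0][2] → acc 0, east 0, south 0
  cycle 2: PE[0][1] → acc 36, east 3, south 4
  cycle 2: PE[0][2] → acc 24, east 6, south 4
  cycle 3: PE[0][1] → acc 36, east 0, south 0
  cycle 3: PE[0][2] → acc 48, east 3, south 8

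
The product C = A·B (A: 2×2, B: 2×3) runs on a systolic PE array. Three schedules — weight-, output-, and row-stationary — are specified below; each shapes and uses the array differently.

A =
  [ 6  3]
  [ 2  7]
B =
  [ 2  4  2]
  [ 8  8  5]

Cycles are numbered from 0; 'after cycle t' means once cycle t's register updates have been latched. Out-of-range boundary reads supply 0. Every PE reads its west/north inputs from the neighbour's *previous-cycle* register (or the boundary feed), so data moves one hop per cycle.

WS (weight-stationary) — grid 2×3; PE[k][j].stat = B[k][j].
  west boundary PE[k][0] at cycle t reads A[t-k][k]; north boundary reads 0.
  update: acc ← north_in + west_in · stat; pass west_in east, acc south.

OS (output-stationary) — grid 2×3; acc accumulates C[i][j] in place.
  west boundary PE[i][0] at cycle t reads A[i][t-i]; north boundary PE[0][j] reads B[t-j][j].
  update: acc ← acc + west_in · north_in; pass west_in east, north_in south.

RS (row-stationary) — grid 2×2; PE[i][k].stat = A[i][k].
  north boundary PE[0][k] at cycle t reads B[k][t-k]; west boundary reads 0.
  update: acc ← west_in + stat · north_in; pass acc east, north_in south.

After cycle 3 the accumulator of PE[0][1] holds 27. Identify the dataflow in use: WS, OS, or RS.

dataflow = RS

WS (2×3 grid), PE[0][1]:
  0: (0,1).acc=0  regs=<0,0>
  1: (0,1).acc=24  regs=<6,24>
  2: (0,1).acc=8  regs=<2,8>
  3: (0,1).acc=0  regs=<0,0>
OS (2×3 grid), PE[0][1]:
  0: (0,1).acc=0  regs=<0,0>
  1: (0,1).acc=24  regs=<6,4>
  2: (0,1).acc=48  regs=<3,8>
  3: (0,1).acc=48  regs=<0,0>
RS (2×2 grid), PE[0][1]:
  0: (0,1).acc=0  regs=<0,0>
  1: (0,1).acc=36  regs=<36,8>
  2: (0,1).acc=48  regs=<48,8>
  3: (0,1).acc=27  regs=<27,5>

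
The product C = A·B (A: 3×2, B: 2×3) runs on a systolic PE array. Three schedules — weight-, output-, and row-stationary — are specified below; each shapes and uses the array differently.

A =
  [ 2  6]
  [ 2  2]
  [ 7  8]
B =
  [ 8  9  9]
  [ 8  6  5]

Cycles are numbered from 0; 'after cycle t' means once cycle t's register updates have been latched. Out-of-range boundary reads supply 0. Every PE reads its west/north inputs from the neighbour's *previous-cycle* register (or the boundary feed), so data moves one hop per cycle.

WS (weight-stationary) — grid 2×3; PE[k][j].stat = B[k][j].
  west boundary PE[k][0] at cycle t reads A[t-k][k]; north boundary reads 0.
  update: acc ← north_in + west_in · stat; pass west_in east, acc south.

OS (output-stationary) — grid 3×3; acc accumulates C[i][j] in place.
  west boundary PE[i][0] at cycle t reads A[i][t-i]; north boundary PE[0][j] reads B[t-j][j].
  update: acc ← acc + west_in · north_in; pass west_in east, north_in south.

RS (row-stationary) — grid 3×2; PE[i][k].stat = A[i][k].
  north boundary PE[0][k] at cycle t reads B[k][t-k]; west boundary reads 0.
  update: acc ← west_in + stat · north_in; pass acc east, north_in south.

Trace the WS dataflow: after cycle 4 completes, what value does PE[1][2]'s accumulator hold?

PE[1][2].acc = 28

Tracing WS — 2×3 array, target PE[1][2]:
  0: (0,2).acc=0  regs=<0,0>
  0: (1,1).acc=0  regs=<0,0>
  0: (1,2).acc=0  regs=<0,0>
  1: (0,2).acc=0  regs=<0,0>
  1: (1,1).acc=0  regs=<0,0>
  1: (1,2).acc=0  regs=<0,0>
  2: (0,2).acc=18  regs=<2,18>
  2: (1,1).acc=54  regs=<6,54>
  2: (1,2).acc=0  regs=<0,0>
  3: (0,2).acc=18  regs=<2,18>
  3: (1,1).acc=30  regs=<2,30>
  3: (1,2).acc=48  regs=<6,48>
  4: (0,2).acc=63  regs=<7,63>
  4: (1,1).acc=111  regs=<8,111>
  4: (1,2).acc=28  regs=<2,28>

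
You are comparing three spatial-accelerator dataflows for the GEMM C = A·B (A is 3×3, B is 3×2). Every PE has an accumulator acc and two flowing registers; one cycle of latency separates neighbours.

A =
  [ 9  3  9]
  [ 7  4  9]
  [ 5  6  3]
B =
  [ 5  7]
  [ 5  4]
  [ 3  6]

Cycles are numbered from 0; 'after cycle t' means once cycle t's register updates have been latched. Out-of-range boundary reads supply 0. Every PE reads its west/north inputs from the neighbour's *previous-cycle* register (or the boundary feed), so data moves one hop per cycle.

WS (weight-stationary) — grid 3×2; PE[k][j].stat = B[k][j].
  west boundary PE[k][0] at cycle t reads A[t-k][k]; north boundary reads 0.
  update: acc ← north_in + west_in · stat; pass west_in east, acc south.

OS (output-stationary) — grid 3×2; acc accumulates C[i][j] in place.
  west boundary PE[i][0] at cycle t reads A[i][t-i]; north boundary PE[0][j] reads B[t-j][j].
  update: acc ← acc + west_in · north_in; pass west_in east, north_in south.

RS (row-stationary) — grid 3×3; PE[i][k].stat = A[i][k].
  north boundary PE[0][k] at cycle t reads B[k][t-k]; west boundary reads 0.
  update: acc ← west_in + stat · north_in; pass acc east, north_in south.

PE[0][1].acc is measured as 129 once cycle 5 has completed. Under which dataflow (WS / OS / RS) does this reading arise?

dataflow = OS

Under WS (3×2), PE[0][1]:
  0: (0,1).acc=0  regs=<0,0>
  1: (0,1).acc=63  regs=<9,63>
  2: (0,1).acc=49  regs=<7,49>
  3: (0,1).acc=35  regs=<5,35>
  4: (0,1).acc=0  regs=<0,0>
  5: (0,1).acc=0  regs=<0,0>
Under OS (3×2), PE[0][1]:
  0: (0,1).acc=0  regs=<0,0>
  1: (0,1).acc=63  regs=<9,7>
  2: (0,1).acc=75  regs=<3,4>
  3: (0,1).acc=129  regs=<9,6>
  4: (0,1).acc=129  regs=<0,0>
  5: (0,1).acc=129  regs=<0,0>
Under RS (3×3), PE[0][1]:
  0: (0,1).acc=0  regs=<0,0>
  1: (0,1).acc=60  regs=<60,5>
  2: (0,1).acc=75  regs=<75,4>
  3: (0,1).acc=0  regs=<0,0>
  4: (0,1).acc=0  regs=<0,0>
  5: (0,1).acc=0  regs=<0,0>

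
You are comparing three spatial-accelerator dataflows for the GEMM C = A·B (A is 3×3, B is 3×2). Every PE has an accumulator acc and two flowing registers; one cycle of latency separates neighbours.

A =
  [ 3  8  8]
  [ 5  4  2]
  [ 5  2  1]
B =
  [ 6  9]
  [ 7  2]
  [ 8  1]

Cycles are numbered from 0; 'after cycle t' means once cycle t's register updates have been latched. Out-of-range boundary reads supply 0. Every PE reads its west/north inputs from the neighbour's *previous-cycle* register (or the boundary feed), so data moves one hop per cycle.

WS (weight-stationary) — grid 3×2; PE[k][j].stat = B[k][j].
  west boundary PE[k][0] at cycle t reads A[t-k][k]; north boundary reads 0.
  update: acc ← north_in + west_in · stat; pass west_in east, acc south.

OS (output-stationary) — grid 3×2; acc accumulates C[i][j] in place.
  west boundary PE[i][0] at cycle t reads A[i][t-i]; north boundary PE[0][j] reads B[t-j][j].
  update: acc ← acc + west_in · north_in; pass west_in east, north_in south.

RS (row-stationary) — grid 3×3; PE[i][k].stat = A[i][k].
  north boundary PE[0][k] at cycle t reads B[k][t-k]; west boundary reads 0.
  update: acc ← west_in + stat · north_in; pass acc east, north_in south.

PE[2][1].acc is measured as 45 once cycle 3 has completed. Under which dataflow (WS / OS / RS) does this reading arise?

dataflow = OS

WS [3×2] PE[2][1] across cycles:
  step 0 · PE2,1: acc=0; fwd→0 fwd↓0
  step 1 · PE2,1: acc=0; fwd→0 fwd↓0
  step 2 · PE2,1: acc=0; fwd→0 fwd↓0
  step 3 · PE2,1: acc=51; fwd→8 fwd↓51
OS [3×2] PE[2][1] across cycles:
  step 0 · PE2,1: acc=0; fwd→0 fwd↓0
  step 1 · PE2,1: acc=0; fwd→0 fwd↓0
  step 2 · PE2,1: acc=0; fwd→0 fwd↓0
  step 3 · PE2,1: acc=45; fwd→5 fwd↓9
RS [3×3] PE[2][1] across cycles:
  step 0 · PE2,1: acc=0; fwd→0 fwd↓0
  step 1 · PE2,1: acc=0; fwd→0 fwd↓0
  step 2 · PE2,1: acc=0; fwd→0 fwd↓0
  step 3 · PE2,1: acc=44; fwd→44 fwd↓7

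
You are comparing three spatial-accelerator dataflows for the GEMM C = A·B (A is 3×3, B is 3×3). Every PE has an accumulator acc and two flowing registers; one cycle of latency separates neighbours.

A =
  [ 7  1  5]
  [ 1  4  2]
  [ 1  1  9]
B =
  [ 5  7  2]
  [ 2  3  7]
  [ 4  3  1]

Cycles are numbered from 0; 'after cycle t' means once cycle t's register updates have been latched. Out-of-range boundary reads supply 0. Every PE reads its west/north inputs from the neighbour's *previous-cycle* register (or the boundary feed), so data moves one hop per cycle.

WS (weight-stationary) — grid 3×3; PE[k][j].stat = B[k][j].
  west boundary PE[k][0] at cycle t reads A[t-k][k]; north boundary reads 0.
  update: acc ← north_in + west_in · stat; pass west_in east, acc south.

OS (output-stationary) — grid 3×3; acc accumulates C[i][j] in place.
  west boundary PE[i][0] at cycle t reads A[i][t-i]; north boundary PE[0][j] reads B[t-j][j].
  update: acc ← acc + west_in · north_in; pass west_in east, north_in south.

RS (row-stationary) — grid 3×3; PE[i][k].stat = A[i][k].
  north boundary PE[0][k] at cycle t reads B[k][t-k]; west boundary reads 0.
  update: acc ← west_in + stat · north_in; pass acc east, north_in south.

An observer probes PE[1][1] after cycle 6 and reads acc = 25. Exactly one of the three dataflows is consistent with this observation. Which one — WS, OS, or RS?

dataflow = OS

WS [3×3] PE[1][1] across cycles:
  @0  [1,1]  acc 0  |  →0  ↓0
  @1  [1,1]  acc 0  |  →0  ↓0
  @2  [1,1]  acc 52  |  →1  ↓52
  @3  [1,1]  acc 19  |  →4  ↓19
  @4  [1,1]  acc 10  |  →1  ↓10
  @5  [1,1]  acc 0  |  →0  ↓0
  @6  [1,1]  acc 0  |  →0  ↓0
OS [3×3] PE[1][1] across cycles:
  @0  [1,1]  acc 0  |  →0  ↓0
  @1  [1,1]  acc 0  |  →0  ↓0
  @2  [1,1]  acc 7  |  →1  ↓7
  @3  [1,1]  acc 19  |  →4  ↓3
  @4  [1,1]  acc 25  |  →2  ↓3
  @5  [1,1]  acc 25  |  →0  ↓0
  @6  [1,1]  acc 25  |  →0  ↓0
RS [3×3] PE[1][1] across cycles:
  @0  [1,1]  acc 0  |  →0  ↓0
  @1  [1,1]  acc 0  |  →0  ↓0
  @2  [1,1]  acc 13  |  →13  ↓2
  @3  [1,1]  acc 19  |  →19  ↓3
  @4  [1,1]  acc 30  |  →30  ↓7
  @5  [1,1]  acc 0  |  →0  ↓0
  @6  [1,1]  acc 0  |  →0  ↓0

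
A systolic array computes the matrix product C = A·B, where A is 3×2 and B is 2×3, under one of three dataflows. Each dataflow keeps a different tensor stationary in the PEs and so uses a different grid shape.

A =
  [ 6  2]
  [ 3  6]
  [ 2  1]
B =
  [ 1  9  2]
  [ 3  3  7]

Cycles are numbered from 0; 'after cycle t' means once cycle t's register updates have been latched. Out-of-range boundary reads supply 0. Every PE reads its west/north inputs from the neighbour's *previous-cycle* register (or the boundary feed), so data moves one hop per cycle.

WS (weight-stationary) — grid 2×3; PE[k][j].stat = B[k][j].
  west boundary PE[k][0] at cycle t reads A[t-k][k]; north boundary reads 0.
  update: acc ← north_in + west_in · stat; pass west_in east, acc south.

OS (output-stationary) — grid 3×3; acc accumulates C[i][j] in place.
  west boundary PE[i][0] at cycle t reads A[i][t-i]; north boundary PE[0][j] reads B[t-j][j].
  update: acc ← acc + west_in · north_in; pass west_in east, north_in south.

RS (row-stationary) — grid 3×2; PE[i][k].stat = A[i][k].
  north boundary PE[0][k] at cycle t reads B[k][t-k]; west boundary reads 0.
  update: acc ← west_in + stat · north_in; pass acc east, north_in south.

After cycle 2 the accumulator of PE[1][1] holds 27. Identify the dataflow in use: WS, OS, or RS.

WS (2×3 grid), PE[1][1]:
  c0 r1c1: 0 / 0 / 0
  c1 r1c1: 0 / 0 / 0
  c2 r1c1: 60 / 2 / 60
OS (3×3 grid), PE[1][1]:
  c0 r1c1: 0 / 0 / 0
  c1 r1c1: 0 / 0 / 0
  c2 r1c1: 27 / 3 / 9
RS (3×2 grid), PE[1][1]:
  c0 r1c1: 0 / 0 / 0
  c1 r1c1: 0 / 0 / 0
  c2 r1c1: 21 / 21 / 3

dataflow = OS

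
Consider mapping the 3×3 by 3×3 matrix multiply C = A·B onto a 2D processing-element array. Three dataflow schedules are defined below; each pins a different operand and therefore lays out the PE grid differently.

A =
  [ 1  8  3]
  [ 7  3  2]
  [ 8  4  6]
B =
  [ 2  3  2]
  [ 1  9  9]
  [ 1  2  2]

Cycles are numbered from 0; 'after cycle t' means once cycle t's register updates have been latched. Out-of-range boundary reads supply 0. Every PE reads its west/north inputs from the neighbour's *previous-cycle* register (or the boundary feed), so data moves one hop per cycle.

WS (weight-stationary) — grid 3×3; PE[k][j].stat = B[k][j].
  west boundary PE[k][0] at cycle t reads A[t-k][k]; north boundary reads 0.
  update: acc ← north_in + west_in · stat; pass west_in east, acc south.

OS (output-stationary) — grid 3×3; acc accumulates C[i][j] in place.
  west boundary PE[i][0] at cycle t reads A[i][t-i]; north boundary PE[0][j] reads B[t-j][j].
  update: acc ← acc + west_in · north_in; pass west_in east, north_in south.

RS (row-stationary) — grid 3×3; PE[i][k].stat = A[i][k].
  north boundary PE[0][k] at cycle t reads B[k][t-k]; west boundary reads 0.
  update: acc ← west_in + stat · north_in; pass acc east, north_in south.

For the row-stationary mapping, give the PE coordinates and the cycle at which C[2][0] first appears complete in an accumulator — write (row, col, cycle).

RS — PE[2][2] is where C[2][0] collects:
  t=0 PE[2][2]: acc=0 h=0 v=0
  t=1 PE[2][2]: acc=0 h=0 v=0
  t=2 PE[2][2]: acc=0 h=0 v=0
  t=3 PE[2][2]: acc=0 h=0 v=0
  t=4 PE[2][2]: acc=26 h=26 v=1

(row, col, cycle) = (2, 2, 4)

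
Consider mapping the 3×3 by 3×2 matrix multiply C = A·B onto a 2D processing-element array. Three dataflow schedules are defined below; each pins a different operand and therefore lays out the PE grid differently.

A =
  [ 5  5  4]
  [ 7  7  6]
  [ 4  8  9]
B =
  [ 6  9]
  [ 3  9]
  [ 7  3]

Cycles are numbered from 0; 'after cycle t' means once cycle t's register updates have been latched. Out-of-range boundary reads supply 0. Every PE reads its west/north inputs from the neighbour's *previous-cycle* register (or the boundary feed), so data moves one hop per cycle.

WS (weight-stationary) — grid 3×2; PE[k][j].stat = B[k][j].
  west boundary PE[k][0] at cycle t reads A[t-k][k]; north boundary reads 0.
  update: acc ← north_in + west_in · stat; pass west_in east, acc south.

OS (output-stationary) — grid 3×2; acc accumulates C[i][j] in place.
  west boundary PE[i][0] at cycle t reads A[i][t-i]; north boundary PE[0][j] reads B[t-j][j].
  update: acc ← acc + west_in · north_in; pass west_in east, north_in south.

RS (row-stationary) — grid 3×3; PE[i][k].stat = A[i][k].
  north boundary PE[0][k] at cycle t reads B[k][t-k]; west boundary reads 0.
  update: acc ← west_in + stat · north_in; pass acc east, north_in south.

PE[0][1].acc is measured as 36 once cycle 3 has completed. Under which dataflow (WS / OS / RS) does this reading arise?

— WS: 3×2; PE[0][1] trace:
  after 0 — PE[0][1] acc=0, pass-E 0, pass-S 0
  after 1 — PE[0][1] acc=45, pass-E 5, pass-S 45
  after 2 — PE[0][1] acc=63, pass-E 7, pass-S 63
  after 3 — PE[0][1] acc=36, pass-E 4, pass-S 36
— OS: 3×2; PE[0][1] trace:
  after 0 — PE[0][1] acc=0, pass-E 0, pass-S 0
  after 1 — PE[0][1] acc=45, pass-E 5, pass-S 9
  after 2 — PE[0][1] acc=90, pass-E 5, pass-S 9
  after 3 — PE[0][1] acc=102, pass-E 4, pass-S 3
— RS: 3×3; PE[0][1] trace:
  after 0 — PE[0][1] acc=0, pass-E 0, pass-S 0
  after 1 — PE[0][1] acc=45, pass-E 45, pass-S 3
  after 2 — PE[0][1] acc=90, pass-E 90, pass-S 9
  after 3 — PE[0][1] acc=0, pass-E 0, pass-S 0

dataflow = WS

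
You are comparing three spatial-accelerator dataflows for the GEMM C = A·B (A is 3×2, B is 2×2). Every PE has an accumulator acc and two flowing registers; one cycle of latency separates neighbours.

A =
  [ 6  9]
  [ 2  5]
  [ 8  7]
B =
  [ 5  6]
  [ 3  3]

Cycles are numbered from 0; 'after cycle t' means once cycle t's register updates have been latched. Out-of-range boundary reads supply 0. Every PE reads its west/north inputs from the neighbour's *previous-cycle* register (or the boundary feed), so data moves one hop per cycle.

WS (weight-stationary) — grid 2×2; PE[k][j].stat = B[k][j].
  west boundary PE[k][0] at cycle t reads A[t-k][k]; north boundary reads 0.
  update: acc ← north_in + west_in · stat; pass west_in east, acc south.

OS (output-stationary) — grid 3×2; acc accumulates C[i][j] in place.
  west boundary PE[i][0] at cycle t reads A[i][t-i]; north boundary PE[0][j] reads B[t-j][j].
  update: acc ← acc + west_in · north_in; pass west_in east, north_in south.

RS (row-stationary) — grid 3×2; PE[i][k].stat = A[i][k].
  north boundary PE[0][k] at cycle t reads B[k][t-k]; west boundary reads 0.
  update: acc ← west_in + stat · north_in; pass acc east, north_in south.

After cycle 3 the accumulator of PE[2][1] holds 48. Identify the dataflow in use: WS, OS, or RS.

dataflow = OS

WS (2×2): PE[2][1] does not exist.
— OS: 3×2; PE[2][1] trace:
  [0] (2,1) acc=0 (h:0 v:0)
  [1] (2,1) acc=0 (h:0 v:0)
  [2] (2,1) acc=0 (h:0 v:0)
  [3] (2,1) acc=48 (h:8 v:6)
— RS: 3×2; PE[2][1] trace:
  [0] (2,1) acc=0 (h:0 v:0)
  [1] (2,1) acc=0 (h:0 v:0)
  [2] (2,1) acc=0 (h:0 v:0)
  [3] (2,1) acc=61 (h:61 v:3)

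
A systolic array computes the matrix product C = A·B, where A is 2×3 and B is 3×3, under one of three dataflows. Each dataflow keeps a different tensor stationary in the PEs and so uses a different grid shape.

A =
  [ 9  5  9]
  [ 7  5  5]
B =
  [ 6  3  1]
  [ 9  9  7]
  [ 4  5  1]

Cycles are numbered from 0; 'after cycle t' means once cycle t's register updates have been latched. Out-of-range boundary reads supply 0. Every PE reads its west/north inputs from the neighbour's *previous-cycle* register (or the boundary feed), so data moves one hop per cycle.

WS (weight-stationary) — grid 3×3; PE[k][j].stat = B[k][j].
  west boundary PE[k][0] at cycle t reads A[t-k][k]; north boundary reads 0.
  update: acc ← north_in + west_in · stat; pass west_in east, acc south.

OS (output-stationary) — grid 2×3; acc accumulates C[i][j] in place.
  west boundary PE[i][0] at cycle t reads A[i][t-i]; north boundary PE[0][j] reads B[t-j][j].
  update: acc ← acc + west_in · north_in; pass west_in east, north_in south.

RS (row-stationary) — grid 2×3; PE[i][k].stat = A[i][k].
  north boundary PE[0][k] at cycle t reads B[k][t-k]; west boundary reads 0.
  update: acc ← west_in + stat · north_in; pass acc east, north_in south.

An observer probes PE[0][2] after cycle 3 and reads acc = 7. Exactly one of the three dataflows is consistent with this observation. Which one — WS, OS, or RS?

dataflow = WS

WS [3×3] PE[0][2] across cycles:
  0: (0,2).acc=0  regs=<0,0>
  1: (0,2).acc=0  regs=<0,0>
  2: (0,2).acc=9  regs=<9,9>
  3: (0,2).acc=7  regs=<7,7>
OS [2×3] PE[0][2] across cycles:
  0: (0,2).acc=0  regs=<0,0>
  1: (0,2).acc=0  regs=<0,0>
  2: (0,2).acc=9  regs=<9,1>
  3: (0,2).acc=44  regs=<5,7>
RS [2×3] PE[0][2] across cycles:
  0: (0,2).acc=0  regs=<0,0>
  1: (0,2).acc=0  regs=<0,0>
  2: (0,2).acc=135  regs=<135,4>
  3: (0,2).acc=117  regs=<117,5>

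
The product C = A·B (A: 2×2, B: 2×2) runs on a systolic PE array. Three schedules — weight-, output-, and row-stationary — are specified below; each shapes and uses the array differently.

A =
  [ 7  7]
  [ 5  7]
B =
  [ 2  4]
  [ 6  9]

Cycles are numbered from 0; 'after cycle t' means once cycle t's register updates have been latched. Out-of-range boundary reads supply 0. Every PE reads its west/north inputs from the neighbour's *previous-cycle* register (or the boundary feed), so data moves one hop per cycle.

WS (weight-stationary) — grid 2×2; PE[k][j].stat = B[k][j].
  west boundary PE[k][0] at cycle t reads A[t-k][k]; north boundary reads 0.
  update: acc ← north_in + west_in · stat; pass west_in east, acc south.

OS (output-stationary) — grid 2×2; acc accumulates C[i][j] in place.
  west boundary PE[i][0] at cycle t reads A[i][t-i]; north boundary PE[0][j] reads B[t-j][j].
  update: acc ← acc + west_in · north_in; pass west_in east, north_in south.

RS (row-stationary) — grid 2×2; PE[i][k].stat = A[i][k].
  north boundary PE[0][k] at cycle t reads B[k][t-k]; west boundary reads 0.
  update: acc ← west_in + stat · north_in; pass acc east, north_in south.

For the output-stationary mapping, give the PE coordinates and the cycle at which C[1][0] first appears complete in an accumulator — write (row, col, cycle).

(row, col, cycle) = (1, 0, 2)

OS — PE[1][0] is where C[1][0] collects:
  t=0 PE[1][0]: acc=0 h=0 v=0
  t=1 PE[1][0]: acc=10 h=5 v=2
  t=2 PE[1][0]: acc=52 h=7 v=6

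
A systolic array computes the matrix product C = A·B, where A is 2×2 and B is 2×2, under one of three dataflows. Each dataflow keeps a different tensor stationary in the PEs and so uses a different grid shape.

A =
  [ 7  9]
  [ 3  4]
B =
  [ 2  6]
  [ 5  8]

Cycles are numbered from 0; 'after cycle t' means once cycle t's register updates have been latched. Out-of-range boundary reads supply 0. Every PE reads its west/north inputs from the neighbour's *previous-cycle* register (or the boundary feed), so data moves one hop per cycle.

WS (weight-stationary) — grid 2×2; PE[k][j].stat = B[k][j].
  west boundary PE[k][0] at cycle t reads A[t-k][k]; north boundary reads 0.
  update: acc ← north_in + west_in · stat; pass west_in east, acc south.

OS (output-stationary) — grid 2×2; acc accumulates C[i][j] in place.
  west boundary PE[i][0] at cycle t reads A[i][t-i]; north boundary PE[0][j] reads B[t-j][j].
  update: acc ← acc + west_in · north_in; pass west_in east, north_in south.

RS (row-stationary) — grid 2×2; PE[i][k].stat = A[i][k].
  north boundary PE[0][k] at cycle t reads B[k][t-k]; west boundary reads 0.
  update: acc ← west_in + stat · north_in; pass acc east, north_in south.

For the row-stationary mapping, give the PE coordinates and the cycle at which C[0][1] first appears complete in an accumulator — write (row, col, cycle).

(row, col, cycle) = (0, 1, 2)

RS: C[0][1] accumulates in PE[0][1]:
  [0] (0,1) acc=0 (h:0 v:0)
  [1] (0,1) acc=59 (h:59 v:5)
  [2] (0,1) acc=114 (h:114 v:8)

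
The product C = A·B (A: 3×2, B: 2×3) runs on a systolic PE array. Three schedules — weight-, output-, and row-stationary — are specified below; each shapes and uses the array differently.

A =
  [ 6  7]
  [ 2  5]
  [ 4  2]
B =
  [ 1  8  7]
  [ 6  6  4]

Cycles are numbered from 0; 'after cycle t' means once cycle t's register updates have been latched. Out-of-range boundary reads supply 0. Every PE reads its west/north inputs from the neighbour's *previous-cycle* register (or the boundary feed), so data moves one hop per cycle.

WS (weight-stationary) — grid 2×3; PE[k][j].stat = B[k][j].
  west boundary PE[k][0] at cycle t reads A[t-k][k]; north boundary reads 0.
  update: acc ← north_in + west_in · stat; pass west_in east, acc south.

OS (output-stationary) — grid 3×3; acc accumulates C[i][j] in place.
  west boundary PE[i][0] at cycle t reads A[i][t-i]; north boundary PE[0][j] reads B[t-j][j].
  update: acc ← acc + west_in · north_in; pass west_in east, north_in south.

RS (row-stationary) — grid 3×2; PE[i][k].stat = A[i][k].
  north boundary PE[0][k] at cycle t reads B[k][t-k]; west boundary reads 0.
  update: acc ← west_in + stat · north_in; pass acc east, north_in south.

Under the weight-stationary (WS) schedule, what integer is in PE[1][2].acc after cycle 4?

WS 2×3: PE[1][2] cycle-by-cycle (with neighbour feeds):
  t=0 PE[0][2]: acc=0 h=0 v=0
  t=0 PE[1][1]: acc=0 h=0 v=0
  t=0 PE[1][2]: acc=0 h=0 v=0
  t=1 PE[0][2]: acc=0 h=0 v=0
  t=1 PE[1][1]: acc=0 h=0 v=0
  t=1 PE[1][2]: acc=0 h=0 v=0
  t=2 PE[0][2]: acc=42 h=6 v=42
  t=2 PE[1][1]: acc=90 h=7 v=90
  t=2 PE[1][2]: acc=0 h=0 v=0
  t=3 PE[0][2]: acc=14 h=2 v=14
  t=3 PE[1][1]: acc=46 h=5 v=46
  t=3 PE[1][2]: acc=70 h=7 v=70
  t=4 PE[0][2]: acc=28 h=4 v=28
  t=4 PE[1][1]: acc=44 h=2 v=44
  t=4 PE[1][2]: acc=34 h=5 v=34

PE[1][2].acc = 34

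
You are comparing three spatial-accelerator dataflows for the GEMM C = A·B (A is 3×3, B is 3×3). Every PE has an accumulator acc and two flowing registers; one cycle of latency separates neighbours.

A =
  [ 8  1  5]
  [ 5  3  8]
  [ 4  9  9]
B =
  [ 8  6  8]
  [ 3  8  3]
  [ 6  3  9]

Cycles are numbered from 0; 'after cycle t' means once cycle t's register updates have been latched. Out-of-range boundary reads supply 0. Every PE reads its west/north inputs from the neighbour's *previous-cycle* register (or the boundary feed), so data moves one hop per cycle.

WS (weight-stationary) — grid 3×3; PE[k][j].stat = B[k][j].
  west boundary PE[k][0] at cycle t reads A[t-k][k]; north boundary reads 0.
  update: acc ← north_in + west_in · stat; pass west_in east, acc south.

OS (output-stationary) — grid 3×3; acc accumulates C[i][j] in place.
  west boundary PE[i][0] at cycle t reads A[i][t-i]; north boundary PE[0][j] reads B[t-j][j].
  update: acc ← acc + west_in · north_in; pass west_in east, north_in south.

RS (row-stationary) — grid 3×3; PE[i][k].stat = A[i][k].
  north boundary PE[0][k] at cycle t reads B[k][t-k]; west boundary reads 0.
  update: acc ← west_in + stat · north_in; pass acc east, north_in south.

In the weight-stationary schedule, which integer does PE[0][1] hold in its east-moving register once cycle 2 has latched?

register = 5

WS (3×3). Following PE[0][1] plus its west/north inputs:
  step 0 · PE0,0: acc=64; fwd→8 fwd↓64
  step 0 · PE0,1: acc=0; fwd→0 fwd↓0
  step 1 · PE0,0: acc=40; fwd→5 fwd↓40
  step 1 · PE0,1: acc=48; fwd→8 fwd↓48
  step 2 · PE0,0: acc=32; fwd→4 fwd↓32
  step 2 · PE0,1: acc=30; fwd→5 fwd↓30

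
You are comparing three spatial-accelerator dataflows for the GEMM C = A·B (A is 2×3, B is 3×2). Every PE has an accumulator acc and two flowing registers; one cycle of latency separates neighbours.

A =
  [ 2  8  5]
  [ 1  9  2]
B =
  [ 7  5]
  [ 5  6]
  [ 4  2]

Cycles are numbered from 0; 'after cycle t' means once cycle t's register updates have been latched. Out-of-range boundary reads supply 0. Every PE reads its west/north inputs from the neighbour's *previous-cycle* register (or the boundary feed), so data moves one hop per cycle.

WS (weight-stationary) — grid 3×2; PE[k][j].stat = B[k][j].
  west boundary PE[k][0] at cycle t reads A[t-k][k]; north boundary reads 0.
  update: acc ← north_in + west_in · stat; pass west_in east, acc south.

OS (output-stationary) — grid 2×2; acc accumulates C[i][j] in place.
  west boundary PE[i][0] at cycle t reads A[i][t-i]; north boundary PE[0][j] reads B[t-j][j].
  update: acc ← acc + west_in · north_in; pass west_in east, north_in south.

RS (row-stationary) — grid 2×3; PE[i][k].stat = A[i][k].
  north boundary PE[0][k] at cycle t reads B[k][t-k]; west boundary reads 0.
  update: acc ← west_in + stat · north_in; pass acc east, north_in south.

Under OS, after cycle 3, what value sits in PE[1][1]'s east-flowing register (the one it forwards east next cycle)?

OS 2×2: PE[1][1] cycle-by-cycle (with neighbour feeds):
  after 0 — PE[0][1] acc=0, pass-E 0, pass-S 0
  after 0 — PE[1][0] acc=0, pass-E 0, pass-S 0
  after 0 — PE[1][1] acc=0, pass-E 0, pass-S 0
  after 1 — PE[0][1] acc=10, pass-E 2, pass-S 5
  after 1 — PE[1][0] acc=7, pass-E 1, pass-S 7
  after 1 — PE[1][1] acc=0, pass-E 0, pass-S 0
  after 2 — PE[0][1] acc=58, pass-E 8, pass-S 6
  after 2 — PE[1][0] acc=52, pass-E 9, pass-S 5
  after 2 — PE[1][1] acc=5, pass-E 1, pass-S 5
  after 3 — PE[0][1] acc=68, pass-E 5, pass-S 2
  after 3 — PE[1][0] acc=60, pass-E 2, pass-S 4
  after 3 — PE[1][1] acc=59, pass-E 9, pass-S 6

register = 9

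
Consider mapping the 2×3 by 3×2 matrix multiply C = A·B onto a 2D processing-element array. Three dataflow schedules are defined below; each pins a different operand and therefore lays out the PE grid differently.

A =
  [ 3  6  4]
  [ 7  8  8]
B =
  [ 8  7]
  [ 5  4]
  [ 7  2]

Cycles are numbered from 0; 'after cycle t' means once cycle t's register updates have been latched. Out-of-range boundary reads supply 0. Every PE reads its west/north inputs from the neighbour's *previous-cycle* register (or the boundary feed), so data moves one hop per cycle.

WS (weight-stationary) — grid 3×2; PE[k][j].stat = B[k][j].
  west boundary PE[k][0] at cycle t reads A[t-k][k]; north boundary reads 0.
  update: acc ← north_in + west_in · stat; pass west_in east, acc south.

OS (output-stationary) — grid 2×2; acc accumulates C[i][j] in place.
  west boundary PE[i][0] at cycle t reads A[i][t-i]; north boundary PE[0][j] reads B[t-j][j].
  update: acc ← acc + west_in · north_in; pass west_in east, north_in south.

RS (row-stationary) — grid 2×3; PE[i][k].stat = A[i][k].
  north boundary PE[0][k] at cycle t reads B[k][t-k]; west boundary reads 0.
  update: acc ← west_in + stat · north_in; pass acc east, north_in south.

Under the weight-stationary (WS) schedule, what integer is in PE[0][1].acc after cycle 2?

PE[0][1].acc = 49

WS 3×2: PE[0][1] cycle-by-cycle (with neighbour feeds):
  c0 r0c0: 24 / 3 / 24
  c0 r0c1: 0 / 0 / 0
  c1 r0c0: 56 / 7 / 56
  c1 r0c1: 21 / 3 / 21
  c2 r0c0: 0 / 0 / 0
  c2 r0c1: 49 / 7 / 49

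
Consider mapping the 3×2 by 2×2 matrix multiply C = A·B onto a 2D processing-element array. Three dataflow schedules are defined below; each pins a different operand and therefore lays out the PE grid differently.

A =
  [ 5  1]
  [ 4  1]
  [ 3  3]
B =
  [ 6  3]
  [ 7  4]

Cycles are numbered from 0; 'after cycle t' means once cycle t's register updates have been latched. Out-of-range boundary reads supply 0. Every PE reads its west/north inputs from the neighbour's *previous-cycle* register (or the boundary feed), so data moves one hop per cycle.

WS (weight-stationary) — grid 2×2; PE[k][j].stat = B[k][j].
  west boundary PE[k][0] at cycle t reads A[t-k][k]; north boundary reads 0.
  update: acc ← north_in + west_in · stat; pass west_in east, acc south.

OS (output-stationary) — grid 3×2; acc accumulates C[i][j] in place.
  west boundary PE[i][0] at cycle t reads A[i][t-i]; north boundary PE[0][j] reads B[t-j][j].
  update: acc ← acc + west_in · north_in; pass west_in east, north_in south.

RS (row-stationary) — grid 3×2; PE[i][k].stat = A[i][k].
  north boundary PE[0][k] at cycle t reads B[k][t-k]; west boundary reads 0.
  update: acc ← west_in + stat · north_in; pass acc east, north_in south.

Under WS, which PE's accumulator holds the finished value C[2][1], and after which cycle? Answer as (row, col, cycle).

(row, col, cycle) = (1, 1, 4)

Under WS, C[2][1] lands at PE[1][1]:
  after 0 — PE[1][1] acc=0, pass-E 0, pass-S 0
  after 1 — PE[1][1] acc=0, pass-E 0, pass-S 0
  after 2 — PE[1][1] acc=19, pass-E 1, pass-S 19
  after 3 — PE[1][1] acc=16, pass-E 1, pass-S 16
  after 4 — PE[1][1] acc=21, pass-E 3, pass-S 21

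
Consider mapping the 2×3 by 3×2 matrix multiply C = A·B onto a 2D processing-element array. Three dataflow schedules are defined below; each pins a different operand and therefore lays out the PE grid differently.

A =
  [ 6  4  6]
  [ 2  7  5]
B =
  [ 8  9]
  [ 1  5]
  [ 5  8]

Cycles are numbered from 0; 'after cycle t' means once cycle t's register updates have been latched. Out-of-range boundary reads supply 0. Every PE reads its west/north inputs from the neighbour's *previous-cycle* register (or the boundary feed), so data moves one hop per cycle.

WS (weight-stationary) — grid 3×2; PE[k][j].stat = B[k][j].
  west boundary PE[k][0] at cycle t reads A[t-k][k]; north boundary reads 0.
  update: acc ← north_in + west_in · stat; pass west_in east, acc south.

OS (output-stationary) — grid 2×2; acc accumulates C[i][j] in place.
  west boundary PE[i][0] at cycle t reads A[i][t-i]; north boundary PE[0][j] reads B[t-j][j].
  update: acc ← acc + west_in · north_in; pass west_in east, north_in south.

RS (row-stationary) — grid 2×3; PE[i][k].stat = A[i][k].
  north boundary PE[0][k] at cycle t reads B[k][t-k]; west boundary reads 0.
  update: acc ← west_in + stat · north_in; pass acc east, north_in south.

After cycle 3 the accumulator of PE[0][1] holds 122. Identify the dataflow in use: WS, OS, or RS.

dataflow = OS

— WS: 3×2; PE[0][1] trace:
  [0] (0,1) acc=0 (h:0 v:0)
  [1] (0,1) acc=54 (h:6 v:54)
  [2] (0,1) acc=18 (h:2 v:18)
  [3] (0,1) acc=0 (h:0 v:0)
— OS: 2×2; PE[0][1] trace:
  [0] (0,1) acc=0 (h:0 v:0)
  [1] (0,1) acc=54 (h:6 v:9)
  [2] (0,1) acc=74 (h:4 v:5)
  [3] (0,1) acc=122 (h:6 v:8)
— RS: 2×3; PE[0][1] trace:
  [0] (0,1) acc=0 (h:0 v:0)
  [1] (0,1) acc=52 (h:52 v:1)
  [2] (0,1) acc=74 (h:74 v:5)
  [3] (0,1) acc=0 (h:0 v:0)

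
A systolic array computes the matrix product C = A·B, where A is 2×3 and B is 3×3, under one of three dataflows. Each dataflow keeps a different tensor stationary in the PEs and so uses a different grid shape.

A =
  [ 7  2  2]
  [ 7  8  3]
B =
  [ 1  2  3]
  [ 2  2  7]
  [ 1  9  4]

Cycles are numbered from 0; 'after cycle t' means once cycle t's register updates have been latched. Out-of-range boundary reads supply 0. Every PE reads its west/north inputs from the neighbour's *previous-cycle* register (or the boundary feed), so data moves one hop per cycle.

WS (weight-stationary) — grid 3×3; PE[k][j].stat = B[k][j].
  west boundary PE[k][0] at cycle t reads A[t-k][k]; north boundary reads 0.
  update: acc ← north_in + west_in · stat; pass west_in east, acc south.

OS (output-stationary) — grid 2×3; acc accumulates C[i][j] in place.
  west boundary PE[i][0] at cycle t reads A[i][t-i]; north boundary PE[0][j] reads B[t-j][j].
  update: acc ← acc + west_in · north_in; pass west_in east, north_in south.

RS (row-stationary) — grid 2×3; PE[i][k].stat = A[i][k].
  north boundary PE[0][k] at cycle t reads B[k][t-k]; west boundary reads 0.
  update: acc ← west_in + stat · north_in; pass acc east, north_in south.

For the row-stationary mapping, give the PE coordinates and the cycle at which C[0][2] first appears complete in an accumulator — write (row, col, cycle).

RS: C[0][2] accumulates in PE[0][2]:
  c0 r0c2: 0 / 0 / 0
  c1 r0c2: 0 / 0 / 0
  c2 r0c2: 13 / 13 / 1
  c3 r0c2: 36 / 36 / 9
  c4 r0c2: 43 / 43 / 4

(row, col, cycle) = (0, 2, 4)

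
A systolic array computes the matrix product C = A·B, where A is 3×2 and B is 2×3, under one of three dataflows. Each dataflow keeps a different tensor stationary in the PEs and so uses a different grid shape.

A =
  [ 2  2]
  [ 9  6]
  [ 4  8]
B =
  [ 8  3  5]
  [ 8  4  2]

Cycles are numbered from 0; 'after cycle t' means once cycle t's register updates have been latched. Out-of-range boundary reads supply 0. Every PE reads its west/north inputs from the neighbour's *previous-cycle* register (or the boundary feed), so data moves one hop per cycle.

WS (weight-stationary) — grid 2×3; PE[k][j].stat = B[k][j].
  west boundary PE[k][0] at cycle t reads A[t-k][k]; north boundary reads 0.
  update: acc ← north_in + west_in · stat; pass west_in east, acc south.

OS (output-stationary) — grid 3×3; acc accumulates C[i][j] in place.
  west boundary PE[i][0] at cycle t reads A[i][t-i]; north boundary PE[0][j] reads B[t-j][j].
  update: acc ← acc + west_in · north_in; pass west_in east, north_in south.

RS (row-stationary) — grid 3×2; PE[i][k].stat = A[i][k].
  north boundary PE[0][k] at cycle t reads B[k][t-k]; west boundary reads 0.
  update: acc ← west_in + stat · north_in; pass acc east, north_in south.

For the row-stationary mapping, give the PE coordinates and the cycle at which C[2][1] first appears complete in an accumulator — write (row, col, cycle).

RS — PE[2][1] is where C[2][1] collects:
  after 0 — PE[2][1] acc=0, pass-E 0, pass-S 0
  after 1 — PE[2][1] acc=0, pass-E 0, pass-S 0
  after 2 — PE[2][1] acc=0, pass-E 0, pass-S 0
  after 3 — PE[2][1] acc=96, pass-E 96, pass-S 8
  after 4 — PE[2][1] acc=44, pass-E 44, pass-S 4

(row, col, cycle) = (2, 1, 4)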